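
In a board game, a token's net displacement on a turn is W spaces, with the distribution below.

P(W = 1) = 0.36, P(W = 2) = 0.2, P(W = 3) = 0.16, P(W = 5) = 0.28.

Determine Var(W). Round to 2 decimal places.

E[W] = (1)(0.36) + (2)(0.2) + (3)(0.16) + (5)(0.28) = 2.64
E[W²] = (1)²(0.36) + (2)²(0.2) + (3)²(0.16) + (5)²(0.28) = 9.6
Var(W) = E[W²] − (E[W])² = 9.6 − (2.64)² = 2.6304

2.63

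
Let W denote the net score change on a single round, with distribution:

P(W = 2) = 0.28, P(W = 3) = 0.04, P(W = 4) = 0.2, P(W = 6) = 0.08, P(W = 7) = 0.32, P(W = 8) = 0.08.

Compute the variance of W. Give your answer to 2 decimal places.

4.93

E[W] = (2)(0.28) + (3)(0.04) + (4)(0.2) + (6)(0.08) + (7)(0.32) + (8)(0.08) = 4.84
E[W²] = (2)²(0.28) + (3)²(0.04) + (4)²(0.2) + (6)²(0.08) + (7)²(0.32) + (8)²(0.08) = 28.36
Var(W) = E[W²] − (E[W])² = 28.36 − (4.84)² = 4.9344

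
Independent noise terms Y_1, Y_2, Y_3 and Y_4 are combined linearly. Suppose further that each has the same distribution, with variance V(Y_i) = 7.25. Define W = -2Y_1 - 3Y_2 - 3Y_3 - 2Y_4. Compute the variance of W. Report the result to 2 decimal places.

By independence, V(W) = (-2)²V(Y_1) + (-3)²V(Y_2) + (-3)²V(Y_3) + (-2)²V(Y_4)
= (-2)²·7.25 + (-3)²·7.25 + (-3)²·7.25 + (-2)²·7.25 = 188.5

188.50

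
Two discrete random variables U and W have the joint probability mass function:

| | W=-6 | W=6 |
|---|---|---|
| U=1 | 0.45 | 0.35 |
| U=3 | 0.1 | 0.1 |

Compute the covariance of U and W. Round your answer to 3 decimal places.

E[U] = 1.4,  E[W] = -0.6
E[UW] = -0.6
cov(U,W) = E[UW] − E[U]E[W] = -0.6 − (1.4)(-0.6) = 0.24

0.240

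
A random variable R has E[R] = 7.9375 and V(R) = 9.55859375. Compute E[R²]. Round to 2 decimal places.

72.56

E[R²] = V(R) + (E[R])² = 9.55859375 + (7.9375)² = 72.5625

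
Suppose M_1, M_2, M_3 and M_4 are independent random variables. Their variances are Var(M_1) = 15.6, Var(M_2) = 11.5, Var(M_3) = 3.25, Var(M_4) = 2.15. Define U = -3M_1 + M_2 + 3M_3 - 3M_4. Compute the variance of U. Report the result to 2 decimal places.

200.50

By independence, Var(U) = (-3)²Var(M_1) + (1)²Var(M_2) + (3)²Var(M_3) + (-3)²Var(M_4)
= (-3)²·15.6 + (1)²·11.5 + (3)²·3.25 + (-3)²·2.15 = 200.5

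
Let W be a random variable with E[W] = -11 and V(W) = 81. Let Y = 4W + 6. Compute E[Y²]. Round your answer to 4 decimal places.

E[4W + 6] = 4·-11 + 6 = -38
V(4W + 6) = (4)²·81 = 1296
E[Y²] = V(Y) + (E[Y])² = 1296 + (-38)² = 2740

2740.0000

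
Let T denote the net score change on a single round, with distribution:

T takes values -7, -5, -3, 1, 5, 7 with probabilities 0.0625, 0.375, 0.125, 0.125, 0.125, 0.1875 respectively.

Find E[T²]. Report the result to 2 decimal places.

E[T²] = (-7)²(0.0625) + (-5)²(0.375) + (-3)²(0.125) + (1)²(0.125) + (5)²(0.125) + (7)²(0.1875) = 26

26.00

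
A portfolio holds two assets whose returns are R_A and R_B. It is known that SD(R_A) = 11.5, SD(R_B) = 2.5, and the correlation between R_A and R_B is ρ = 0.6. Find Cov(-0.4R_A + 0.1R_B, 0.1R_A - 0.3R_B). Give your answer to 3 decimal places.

var(R_A) = (11.5)² = 132.25;  var(R_B) = (2.5)² = 6.25
Cov(R_A,R_B) = ρ·SD(R_A)·SD(R_B) = 0.6·11.5·2.5 = 17.25
Cov(-0.4R_A + 0.1R_B, 0.1R_A - 0.3R_B) = (-0.4)(0.1)var(R_A) + (0.1)(-0.3)var(R_B) + [(-0.4)(-0.3) + (0.1)(0.1)]Cov(R_A,R_B)
= -0.04·132.25 + -0.03·6.25 + 0.13·17.25 = -3.235

-3.235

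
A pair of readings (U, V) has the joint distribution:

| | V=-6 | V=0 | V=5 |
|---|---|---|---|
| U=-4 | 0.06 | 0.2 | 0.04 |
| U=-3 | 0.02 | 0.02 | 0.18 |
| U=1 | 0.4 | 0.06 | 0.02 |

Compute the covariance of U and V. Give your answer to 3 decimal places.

E[U] = -1.38,  E[V] = -1.68
E[UV] = -4
Cov(U,V) = E[UV] − E[U]E[V] = -4 − (-1.38)(-1.68) = -6.3184

-6.318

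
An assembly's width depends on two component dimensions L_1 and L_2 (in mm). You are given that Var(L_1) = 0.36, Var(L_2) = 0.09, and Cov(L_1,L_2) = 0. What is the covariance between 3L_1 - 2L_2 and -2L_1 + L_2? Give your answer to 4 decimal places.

Cov(3L_1 - 2L_2, -2L_1 + L_2) = (3)(-2)Var(L_1) + (-2)(1)Var(L_2) + [(3)(1) + (-2)(-2)]Cov(L_1,L_2)
= -6·0.36 + -2·0.09 + 7·0 = -2.34

-2.3400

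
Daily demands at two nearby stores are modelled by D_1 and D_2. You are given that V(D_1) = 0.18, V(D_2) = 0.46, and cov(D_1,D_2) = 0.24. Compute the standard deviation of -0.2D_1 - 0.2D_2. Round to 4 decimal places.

0.2117

V(-0.2D_1 - 0.2D_2) = (-0.2)²·V(D_1) + (-0.2)²·V(D_2) + 2·(-0.2)·(-0.2)·cov(D_1,D_2)
= 0.04·0.18 + 0.04·0.46 + 0.08·0.24 = 0.0448
σ(-0.2D_1 - 0.2D_2) = √0.0448 ≈ 0.2117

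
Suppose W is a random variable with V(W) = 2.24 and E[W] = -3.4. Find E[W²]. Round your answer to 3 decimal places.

E[W²] = V(W) + (E[W])² = 2.24 + (-3.4)² = 13.8

13.800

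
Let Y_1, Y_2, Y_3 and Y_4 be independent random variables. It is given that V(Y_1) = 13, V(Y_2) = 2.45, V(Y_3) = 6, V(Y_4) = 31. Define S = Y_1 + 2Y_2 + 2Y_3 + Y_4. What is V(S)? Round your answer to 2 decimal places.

77.80

By independence, V(S) = (1)²V(Y_1) + (2)²V(Y_2) + (2)²V(Y_3) + (1)²V(Y_4)
= (1)²·13 + (2)²·2.45 + (2)²·6 + (1)²·31 = 77.8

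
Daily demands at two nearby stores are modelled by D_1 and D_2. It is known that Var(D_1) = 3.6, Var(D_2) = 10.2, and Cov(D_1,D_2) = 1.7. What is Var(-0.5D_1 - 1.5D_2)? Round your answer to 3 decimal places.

Var(-0.5D_1 - 1.5D_2) = (-0.5)²·Var(D_1) + (-1.5)²·Var(D_2) + 2·(-0.5)·(-1.5)·Cov(D_1,D_2)
= 0.25·3.6 + 2.25·10.2 + 1.5·1.7 = 26.4

26.400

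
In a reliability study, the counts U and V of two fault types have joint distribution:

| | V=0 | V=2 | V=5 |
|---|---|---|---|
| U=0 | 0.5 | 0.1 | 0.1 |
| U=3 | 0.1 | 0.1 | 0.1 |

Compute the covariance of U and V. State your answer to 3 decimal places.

0.840

E[U] = 0.9,  E[V] = 1.4
E[UV] = 2.1
cov(U,V) = E[UV] − E[U]E[V] = 2.1 − (0.9)(1.4) = 0.84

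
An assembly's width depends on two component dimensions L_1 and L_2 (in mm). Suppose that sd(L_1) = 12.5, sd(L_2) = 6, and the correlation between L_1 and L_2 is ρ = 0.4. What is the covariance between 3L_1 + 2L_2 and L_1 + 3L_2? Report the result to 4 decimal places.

var(L_1) = (12.5)² = 156.25;  var(L_2) = (6)² = 36
Cov(L_1,L_2) = ρ·sd(L_1)·sd(L_2) = 0.4·12.5·6 = 30
Cov(3L_1 + 2L_2, L_1 + 3L_2) = (3)(1)var(L_1) + (2)(3)var(L_2) + [(3)(3) + (2)(1)]Cov(L_1,L_2)
= 3·156.25 + 6·36 + 11·30 = 1014.75

1014.7500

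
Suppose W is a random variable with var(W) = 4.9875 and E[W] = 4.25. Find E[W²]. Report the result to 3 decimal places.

23.050

E[W²] = var(W) + (E[W])² = 4.9875 + (4.25)² = 23.05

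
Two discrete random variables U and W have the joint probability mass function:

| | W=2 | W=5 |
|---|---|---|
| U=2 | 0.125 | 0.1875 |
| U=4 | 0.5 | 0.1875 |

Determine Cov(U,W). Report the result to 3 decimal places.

-0.422

E[U] = 3.375,  E[W] = 3.125
E[UW] = 10.125
Cov(U,W) = E[UW] − E[U]E[W] = 10.125 − (3.375)(3.125) = -0.421875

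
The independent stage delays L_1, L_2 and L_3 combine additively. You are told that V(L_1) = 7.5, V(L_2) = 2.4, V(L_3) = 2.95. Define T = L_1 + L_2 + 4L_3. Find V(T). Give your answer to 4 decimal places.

57.1000

By independence, V(T) = (1)²V(L_1) + (1)²V(L_2) + (4)²V(L_3)
= (1)²·7.5 + (1)²·2.4 + (4)²·2.95 = 57.1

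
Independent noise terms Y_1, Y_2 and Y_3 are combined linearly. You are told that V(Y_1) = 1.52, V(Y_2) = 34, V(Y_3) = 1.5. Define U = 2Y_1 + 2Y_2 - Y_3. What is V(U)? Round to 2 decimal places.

143.58

By independence, V(U) = (2)²V(Y_1) + (2)²V(Y_2) + (-1)²V(Y_3)
= (2)²·1.52 + (2)²·34 + (-1)²·1.5 = 143.58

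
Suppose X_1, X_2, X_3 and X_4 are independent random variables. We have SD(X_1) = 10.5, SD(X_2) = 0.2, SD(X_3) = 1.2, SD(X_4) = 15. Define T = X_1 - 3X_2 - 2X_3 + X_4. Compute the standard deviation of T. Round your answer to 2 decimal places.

18.48

Var(X_1) = 110.25, Var(X_2) = 0.04, Var(X_3) = 1.44, Var(X_4) = 225
By independence, Var(T) = (1)²Var(X_1) + (-3)²Var(X_2) + (-2)²Var(X_3) + (1)²Var(X_4)
= (1)²·110.25 + (-3)²·0.04 + (-2)²·1.44 + (1)²·225 = 341.37
SD(T) = √341.37 ≈ 18.48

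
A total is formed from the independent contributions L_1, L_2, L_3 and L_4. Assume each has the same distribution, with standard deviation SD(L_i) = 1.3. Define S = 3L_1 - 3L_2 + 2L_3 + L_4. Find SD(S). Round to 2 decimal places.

Var(L_i) = (1.3)² = 1.69
By independence, Var(S) = (3)²Var(L_1) + (-3)²Var(L_2) + (2)²Var(L_3) + (1)²Var(L_4)
= (3)²·1.69 + (-3)²·1.69 + (2)²·1.69 + (1)²·1.69 = 38.87
SD(S) = √38.87 ≈ 6.23

6.23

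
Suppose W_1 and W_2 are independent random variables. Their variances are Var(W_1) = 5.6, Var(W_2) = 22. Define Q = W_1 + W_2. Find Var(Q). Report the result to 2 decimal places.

By independence, Var(Q) = (1)²Var(W_1) + (1)²Var(W_2)
= (1)²·5.6 + (1)²·22 = 27.6

27.60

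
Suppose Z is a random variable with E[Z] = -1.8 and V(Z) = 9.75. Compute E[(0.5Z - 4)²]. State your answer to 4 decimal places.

E[0.5Z - 4] = 0.5·-1.8 − 4 = -4.9
V(0.5Z - 4) = (0.5)²·9.75 = 2.4375
E[(0.5Z - 4)²] = V((0.5Z - 4)) + (E[(0.5Z - 4)])² = 2.4375 + (-4.9)² = 26.4475

26.4475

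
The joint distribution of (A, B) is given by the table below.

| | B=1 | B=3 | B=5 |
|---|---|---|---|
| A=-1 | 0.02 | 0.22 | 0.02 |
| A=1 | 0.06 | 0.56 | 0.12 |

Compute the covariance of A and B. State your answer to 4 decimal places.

E[A] = 0.48,  E[B] = 3.12
E[AB] = 1.56
Cov(A,B) = E[AB] − E[A]E[B] = 1.56 − (0.48)(3.12) = 0.0624

0.0624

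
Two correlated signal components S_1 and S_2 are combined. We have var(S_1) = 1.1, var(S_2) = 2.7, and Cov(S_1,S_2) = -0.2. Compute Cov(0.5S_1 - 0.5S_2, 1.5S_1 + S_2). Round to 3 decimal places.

Cov(0.5S_1 - 0.5S_2, 1.5S_1 + S_2) = (0.5)(1.5)var(S_1) + (-0.5)(1)var(S_2) + [(0.5)(1) + (-0.5)(1.5)]Cov(S_1,S_2)
= 0.75·1.1 + -0.5·2.7 + -0.25·-0.2 = -0.475

-0.475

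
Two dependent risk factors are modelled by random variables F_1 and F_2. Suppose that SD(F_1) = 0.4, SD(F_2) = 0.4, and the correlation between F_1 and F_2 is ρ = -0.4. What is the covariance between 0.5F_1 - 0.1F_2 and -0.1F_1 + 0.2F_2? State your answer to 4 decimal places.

-0.0182

Var(F_1) = (0.4)² = 0.16;  Var(F_2) = (0.4)² = 0.16
cov(F_1,F_2) = ρ·SD(F_1)·SD(F_2) = -0.4·0.4·0.4 = -0.064
cov(0.5F_1 - 0.1F_2, -0.1F_1 + 0.2F_2) = (0.5)(-0.1)Var(F_1) + (-0.1)(0.2)Var(F_2) + [(0.5)(0.2) + (-0.1)(-0.1)]cov(F_1,F_2)
= -0.05·0.16 + -0.02·0.16 + 0.11·-0.064 = -0.01824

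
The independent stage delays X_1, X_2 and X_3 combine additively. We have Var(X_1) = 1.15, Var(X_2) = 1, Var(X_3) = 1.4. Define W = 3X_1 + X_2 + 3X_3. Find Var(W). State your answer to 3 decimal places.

By independence, Var(W) = (3)²Var(X_1) + (1)²Var(X_2) + (3)²Var(X_3)
= (3)²·1.15 + (1)²·1 + (3)²·1.4 = 23.95

23.950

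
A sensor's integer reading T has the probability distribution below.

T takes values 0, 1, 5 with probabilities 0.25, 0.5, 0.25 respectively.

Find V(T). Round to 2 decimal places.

E[T] = (0)(0.25) + (1)(0.5) + (5)(0.25) = 1.75
E[T²] = (0)²(0.25) + (1)²(0.5) + (5)²(0.25) = 6.75
V(T) = E[T²] − (E[T])² = 6.75 − (1.75)² = 3.6875

3.69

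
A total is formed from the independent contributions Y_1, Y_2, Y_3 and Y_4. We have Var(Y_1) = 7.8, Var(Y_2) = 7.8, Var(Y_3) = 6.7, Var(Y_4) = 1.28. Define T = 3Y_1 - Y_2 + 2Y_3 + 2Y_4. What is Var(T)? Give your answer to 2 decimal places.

By independence, Var(T) = (3)²Var(Y_1) + (-1)²Var(Y_2) + (2)²Var(Y_3) + (2)²Var(Y_4)
= (3)²·7.8 + (-1)²·7.8 + (2)²·6.7 + (2)²·1.28 = 109.92

109.92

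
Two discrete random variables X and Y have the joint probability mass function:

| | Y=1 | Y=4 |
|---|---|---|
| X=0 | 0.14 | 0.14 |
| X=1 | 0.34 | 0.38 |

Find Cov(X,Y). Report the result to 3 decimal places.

0.017

E[X] = 0.72,  E[Y] = 2.56
E[XY] = 1.86
Cov(X,Y) = E[XY] − E[X]E[Y] = 1.86 − (0.72)(2.56) = 0.0168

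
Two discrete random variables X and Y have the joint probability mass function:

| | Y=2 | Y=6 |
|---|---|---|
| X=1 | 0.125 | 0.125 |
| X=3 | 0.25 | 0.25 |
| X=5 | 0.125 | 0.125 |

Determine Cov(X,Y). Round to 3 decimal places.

0.000

E[X] = 3,  E[Y] = 4
E[XY] = 12
Cov(X,Y) = E[XY] − E[X]E[Y] = 12 − (3)(4) = 0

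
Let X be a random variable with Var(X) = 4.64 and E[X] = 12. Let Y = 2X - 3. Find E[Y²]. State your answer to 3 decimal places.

459.560

E[2X - 3] = 2·12 − 3 = 21
Var(2X - 3) = (2)²·4.64 = 18.56
E[Y²] = Var(Y) + (E[Y])² = 18.56 + (21)² = 459.56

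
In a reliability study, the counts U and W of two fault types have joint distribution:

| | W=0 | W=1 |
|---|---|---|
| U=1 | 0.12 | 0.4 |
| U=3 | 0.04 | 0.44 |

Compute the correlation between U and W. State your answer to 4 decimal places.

0.2009

E[U] = 1.96,  E[W] = 0.84
E[UW] = 1.72
cov(U,W) = E[UW] − E[U]E[W] = 1.72 − (1.96)(0.84) = 0.0736
V(U) = 0.9984,  V(W) = 0.1344
ρ = 0.0736 / √(0.9984·0.1344) ≈ 0.2009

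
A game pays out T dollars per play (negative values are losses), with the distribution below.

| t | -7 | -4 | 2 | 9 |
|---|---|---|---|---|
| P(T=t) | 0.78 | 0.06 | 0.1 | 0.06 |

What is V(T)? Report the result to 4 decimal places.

E[T] = (-7)(0.78) + (-4)(0.06) + (2)(0.1) + (9)(0.06) = -4.96
E[T²] = (-7)²(0.78) + (-4)²(0.06) + (2)²(0.1) + (9)²(0.06) = 44.44
V(T) = E[T²] − (E[T])² = 44.44 − (-4.96)² = 19.8384

19.8384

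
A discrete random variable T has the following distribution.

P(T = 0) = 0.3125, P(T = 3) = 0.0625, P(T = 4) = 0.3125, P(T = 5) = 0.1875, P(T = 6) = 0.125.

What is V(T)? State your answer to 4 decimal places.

E[T] = (0)(0.3125) + (3)(0.0625) + (4)(0.3125) + (5)(0.1875) + (6)(0.125) = 3.125
E[T²] = (0)²(0.3125) + (3)²(0.0625) + (4)²(0.3125) + (5)²(0.1875) + (6)²(0.125) = 14.75
V(T) = E[T²] − (E[T])² = 14.75 − (3.125)² = 4.984375

4.9844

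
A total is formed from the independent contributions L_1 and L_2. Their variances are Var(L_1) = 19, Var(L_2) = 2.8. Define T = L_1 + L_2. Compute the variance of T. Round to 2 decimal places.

21.80

By independence, Var(T) = (1)²Var(L_1) + (1)²Var(L_2)
= (1)²·19 + (1)²·2.8 = 21.8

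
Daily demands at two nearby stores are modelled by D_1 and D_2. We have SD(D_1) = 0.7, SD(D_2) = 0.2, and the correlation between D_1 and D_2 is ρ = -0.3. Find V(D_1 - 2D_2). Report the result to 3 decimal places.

V(D_1) = (0.7)² = 0.49;  V(D_2) = (0.2)² = 0.04
Cov(D_1,D_2) = ρ·SD(D_1)·SD(D_2) = -0.3·0.7·0.2 = -0.042
V(D_1 - 2D_2) = (1)²·V(D_1) + (-2)²·V(D_2) + 2·(1)·(-2)·Cov(D_1,D_2)
= 1·0.49 + 4·0.04 + -4·-0.042 = 0.818

0.818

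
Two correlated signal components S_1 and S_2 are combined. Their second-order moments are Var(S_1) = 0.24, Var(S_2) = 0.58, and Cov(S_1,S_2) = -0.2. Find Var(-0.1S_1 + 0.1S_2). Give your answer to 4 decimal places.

0.0122

Var(-0.1S_1 + 0.1S_2) = (-0.1)²·Var(S_1) + (0.1)²·Var(S_2) + 2·(-0.1)·(0.1)·Cov(S_1,S_2)
= 0.01·0.24 + 0.01·0.58 + -0.02·-0.2 = 0.0122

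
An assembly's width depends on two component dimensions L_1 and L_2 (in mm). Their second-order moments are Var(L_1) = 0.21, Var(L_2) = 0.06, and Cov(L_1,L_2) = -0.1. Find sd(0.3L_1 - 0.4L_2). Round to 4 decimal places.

Var(0.3L_1 - 0.4L_2) = (0.3)²·Var(L_1) + (-0.4)²·Var(L_2) + 2·(0.3)·(-0.4)·Cov(L_1,L_2)
= 0.09·0.21 + 0.16·0.06 + -0.24·-0.1 = 0.0525
sd(0.3L_1 - 0.4L_2) = √0.0525 ≈ 0.2291

0.2291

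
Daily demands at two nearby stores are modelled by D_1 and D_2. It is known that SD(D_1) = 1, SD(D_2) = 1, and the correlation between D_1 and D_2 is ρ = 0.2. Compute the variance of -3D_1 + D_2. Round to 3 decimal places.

V(D_1) = (1)² = 1;  V(D_2) = (1)² = 1
Cov(D_1,D_2) = ρ·SD(D_1)·SD(D_2) = 0.2·1·1 = 0.2
V(-3D_1 + D_2) = (-3)²·V(D_1) + (1)²·V(D_2) + 2·(-3)·(1)·Cov(D_1,D_2)
= 9·1 + 1·1 + -6·0.2 = 8.8

8.800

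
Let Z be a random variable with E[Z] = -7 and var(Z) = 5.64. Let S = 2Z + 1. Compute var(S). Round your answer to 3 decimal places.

22.560

var(2Z + 1) = (2)²·var(Z) = 4·5.64 = 22.56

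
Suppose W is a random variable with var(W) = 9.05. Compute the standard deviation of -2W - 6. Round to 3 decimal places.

6.017

var(-2W - 6) = (-2)²·9.05 = 36.2
σ(-2W - 6) = √36.2 ≈ 6.017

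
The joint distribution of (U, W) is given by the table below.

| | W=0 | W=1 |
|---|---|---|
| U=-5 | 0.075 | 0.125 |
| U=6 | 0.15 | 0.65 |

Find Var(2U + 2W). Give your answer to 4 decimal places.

80.7775

E[U] = 3.8,  E[W] = 0.775,  E[UW] = 3.275
Var(U) = 33.8 − (3.8)² = 19.36;  Var(W) = 0.775 − (0.775)² = 0.174375
Cov(U,W) = 3.275 − (3.8)(0.775) = 0.33
Var(2U + 2W) = (2)²·19.36 + (2)²·0.174375 + 2·(2)·(2)·0.33 = 80.7775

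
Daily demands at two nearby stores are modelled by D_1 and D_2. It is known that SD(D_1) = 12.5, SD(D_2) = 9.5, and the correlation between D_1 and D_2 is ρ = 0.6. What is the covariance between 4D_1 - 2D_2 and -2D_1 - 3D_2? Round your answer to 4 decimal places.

-1278.5000

Var(D_1) = (12.5)² = 156.25;  Var(D_2) = (9.5)² = 90.25
Cov(D_1,D_2) = ρ·SD(D_1)·SD(D_2) = 0.6·12.5·9.5 = 71.25
Cov(4D_1 - 2D_2, -2D_1 - 3D_2) = (4)(-2)Var(D_1) + (-2)(-3)Var(D_2) + [(4)(-3) + (-2)(-2)]Cov(D_1,D_2)
= -8·156.25 + 6·90.25 + -8·71.25 = -1278.5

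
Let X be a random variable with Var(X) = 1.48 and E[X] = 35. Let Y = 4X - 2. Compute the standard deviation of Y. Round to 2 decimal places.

Var(4X - 2) = (4)²·1.48 = 23.68
σ(Y) = √23.68 ≈ 4.87

4.87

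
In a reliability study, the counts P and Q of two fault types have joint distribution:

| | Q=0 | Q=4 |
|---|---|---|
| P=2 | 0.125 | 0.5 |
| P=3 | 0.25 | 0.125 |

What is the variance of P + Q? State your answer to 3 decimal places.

3.109

E[P] = 2.375,  E[Q] = 2.5,  E[PQ] = 5.5
var(P) = 5.875 − (2.375)² = 0.234375;  var(Q) = 10 − (2.5)² = 3.75
cov(P,Q) = 5.5 − (2.375)(2.5) = -0.4375
var(P + Q) = (1)²·0.234375 + (1)²·3.75 + 2·(1)·(1)·-0.4375 = 3.109375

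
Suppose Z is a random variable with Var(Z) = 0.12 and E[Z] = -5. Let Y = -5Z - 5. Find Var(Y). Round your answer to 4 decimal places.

3.0000

Var(-5Z - 5) = (-5)²·Var(Z) = 25·0.12 = 3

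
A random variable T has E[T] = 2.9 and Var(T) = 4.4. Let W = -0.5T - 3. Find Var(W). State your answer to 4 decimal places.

Var(-0.5T - 3) = (-0.5)²·Var(T) = 0.25·4.4 = 1.1

1.1000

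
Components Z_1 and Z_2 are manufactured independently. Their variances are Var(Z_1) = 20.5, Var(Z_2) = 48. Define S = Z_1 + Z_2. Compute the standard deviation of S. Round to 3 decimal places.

By independence, Var(S) = (1)²Var(Z_1) + (1)²Var(Z_2)
= (1)²·20.5 + (1)²·48 = 68.5
σ(S) = √68.5 ≈ 8.276

8.276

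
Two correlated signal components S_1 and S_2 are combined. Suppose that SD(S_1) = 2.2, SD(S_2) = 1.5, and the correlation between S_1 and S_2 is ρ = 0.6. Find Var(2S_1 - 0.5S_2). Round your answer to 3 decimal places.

15.963

Var(S_1) = (2.2)² = 4.84;  Var(S_2) = (1.5)² = 2.25
Cov(S_1,S_2) = ρ·SD(S_1)·SD(S_2) = 0.6·2.2·1.5 = 1.98
Var(2S_1 - 0.5S_2) = (2)²·Var(S_1) + (-0.5)²·Var(S_2) + 2·(2)·(-0.5)·Cov(S_1,S_2)
= 4·4.84 + 0.25·2.25 + -2·1.98 = 15.9625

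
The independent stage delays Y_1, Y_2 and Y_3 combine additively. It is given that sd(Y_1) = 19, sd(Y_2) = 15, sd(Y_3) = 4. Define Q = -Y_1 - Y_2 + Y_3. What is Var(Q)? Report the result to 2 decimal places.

Var(Y_1) = 361, Var(Y_2) = 225, Var(Y_3) = 16
By independence, Var(Q) = (-1)²Var(Y_1) + (-1)²Var(Y_2) + (1)²Var(Y_3)
= (-1)²·361 + (-1)²·225 + (1)²·16 = 602

602.00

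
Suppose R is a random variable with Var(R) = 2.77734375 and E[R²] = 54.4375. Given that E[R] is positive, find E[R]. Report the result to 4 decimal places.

(E[R])² = E[R²] − Var(R) = 54.4375 − 2.77734375 = 51.66015625
E[R] = √51.66015625 = 7.1875

7.1875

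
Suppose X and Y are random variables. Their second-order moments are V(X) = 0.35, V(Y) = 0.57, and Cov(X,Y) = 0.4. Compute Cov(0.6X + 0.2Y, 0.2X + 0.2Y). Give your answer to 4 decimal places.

0.1288

Cov(0.6X + 0.2Y, 0.2X + 0.2Y) = (0.6)(0.2)V(X) + (0.2)(0.2)V(Y) + [(0.6)(0.2) + (0.2)(0.2)]Cov(X,Y)
= 0.12·0.35 + 0.04·0.57 + 0.16·0.4 = 0.1288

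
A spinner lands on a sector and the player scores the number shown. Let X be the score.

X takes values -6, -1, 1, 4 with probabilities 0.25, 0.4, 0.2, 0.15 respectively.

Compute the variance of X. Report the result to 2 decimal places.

E[X] = (-6)(0.25) + (-1)(0.4) + (1)(0.2) + (4)(0.15) = -1.1
E[X²] = (-6)²(0.25) + (-1)²(0.4) + (1)²(0.2) + (4)²(0.15) = 12
V(X) = E[X²] − (E[X])² = 12 − (-1.1)² = 10.79

10.79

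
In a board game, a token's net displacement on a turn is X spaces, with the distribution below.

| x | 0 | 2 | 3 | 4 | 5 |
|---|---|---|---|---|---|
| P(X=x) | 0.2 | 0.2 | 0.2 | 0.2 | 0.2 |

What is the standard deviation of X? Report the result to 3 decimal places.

E[X] = (0)(0.2) + (2)(0.2) + (3)(0.2) + (4)(0.2) + (5)(0.2) = 2.8
E[X²] = (0)²(0.2) + (2)²(0.2) + (3)²(0.2) + (4)²(0.2) + (5)²(0.2) = 10.8
Var(X) = E[X²] − (E[X])² = 10.8 − (2.8)² = 2.96
SD(X) = √2.96 ≈ 1.720

1.720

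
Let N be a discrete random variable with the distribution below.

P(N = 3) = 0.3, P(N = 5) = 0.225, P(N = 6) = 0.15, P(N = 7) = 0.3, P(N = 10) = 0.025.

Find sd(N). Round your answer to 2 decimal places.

1.76

E[N] = (3)(0.3) + (5)(0.225) + (6)(0.15) + (7)(0.3) + (10)(0.025) = 5.275
E[N²] = (3)²(0.3) + (5)²(0.225) + (6)²(0.15) + (7)²(0.3) + (10)²(0.025) = 30.925
var(N) = E[N²] − (E[N])² = 30.925 − (5.275)² = 3.099375
sd(N) = √3.099375 ≈ 1.76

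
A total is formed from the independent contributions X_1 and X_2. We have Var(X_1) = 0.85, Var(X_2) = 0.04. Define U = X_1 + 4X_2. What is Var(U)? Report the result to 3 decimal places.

By independence, Var(U) = (1)²Var(X_1) + (4)²Var(X_2)
= (1)²·0.85 + (4)²·0.04 = 1.49

1.490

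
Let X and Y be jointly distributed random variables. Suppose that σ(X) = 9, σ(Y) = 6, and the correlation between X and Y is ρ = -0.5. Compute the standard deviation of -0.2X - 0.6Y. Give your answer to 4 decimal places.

Var(X) = (9)² = 81;  Var(Y) = (6)² = 36
Cov(X,Y) = ρ·σ(X)·σ(Y) = -0.5·9·6 = -27
Var(-0.2X - 0.6Y) = (-0.2)²·Var(X) + (-0.6)²·Var(Y) + 2·(-0.2)·(-0.6)·Cov(X,Y)
= 0.04·81 + 0.36·36 + 0.24·-27 = 9.72
σ(-0.2X - 0.6Y) = √9.72 ≈ 3.1177

3.1177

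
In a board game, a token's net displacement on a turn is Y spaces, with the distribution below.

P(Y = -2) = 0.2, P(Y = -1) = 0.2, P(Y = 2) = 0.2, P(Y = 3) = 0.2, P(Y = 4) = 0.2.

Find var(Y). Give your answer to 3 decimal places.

5.360

E[Y] = (-2)(0.2) + (-1)(0.2) + (2)(0.2) + (3)(0.2) + (4)(0.2) = 1.2
E[Y²] = (-2)²(0.2) + (-1)²(0.2) + (2)²(0.2) + (3)²(0.2) + (4)²(0.2) = 6.8
var(Y) = E[Y²] − (E[Y])² = 6.8 − (1.2)² = 5.36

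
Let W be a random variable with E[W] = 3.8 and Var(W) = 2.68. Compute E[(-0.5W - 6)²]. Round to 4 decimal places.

E[-0.5W - 6] = -0.5·3.8 − 6 = -7.9
Var(-0.5W - 6) = (-0.5)²·2.68 = 0.67
E[(-0.5W - 6)²] = Var((-0.5W - 6)) + (E[(-0.5W - 6)])² = 0.67 + (-7.9)² = 63.08

63.0800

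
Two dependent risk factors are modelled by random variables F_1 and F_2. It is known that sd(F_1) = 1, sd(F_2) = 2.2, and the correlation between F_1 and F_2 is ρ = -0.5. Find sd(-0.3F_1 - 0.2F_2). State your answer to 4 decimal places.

0.3894

var(F_1) = (1)² = 1;  var(F_2) = (2.2)² = 4.84
Cov(F_1,F_2) = ρ·sd(F_1)·sd(F_2) = -0.5·1·2.2 = -1.1
var(-0.3F_1 - 0.2F_2) = (-0.3)²·var(F_1) + (-0.2)²·var(F_2) + 2·(-0.3)·(-0.2)·Cov(F_1,F_2)
= 0.09·1 + 0.04·4.84 + 0.12·-1.1 = 0.1516
sd(-0.3F_1 - 0.2F_2) = √0.1516 ≈ 0.3894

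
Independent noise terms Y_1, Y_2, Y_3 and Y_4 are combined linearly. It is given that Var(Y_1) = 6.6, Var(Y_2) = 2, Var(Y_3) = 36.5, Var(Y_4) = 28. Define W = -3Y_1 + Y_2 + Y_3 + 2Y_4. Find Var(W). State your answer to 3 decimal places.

By independence, Var(W) = (-3)²Var(Y_1) + (1)²Var(Y_2) + (1)²Var(Y_3) + (2)²Var(Y_4)
= (-3)²·6.6 + (1)²·2 + (1)²·36.5 + (2)²·28 = 209.9

209.900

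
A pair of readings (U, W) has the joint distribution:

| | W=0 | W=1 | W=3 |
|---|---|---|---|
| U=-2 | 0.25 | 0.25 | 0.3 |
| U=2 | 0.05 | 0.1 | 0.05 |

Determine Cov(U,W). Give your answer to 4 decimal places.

E[U] = -1.2,  E[W] = 1.4
E[UW] = -1.8
Cov(U,W) = E[UW] − E[U]E[W] = -1.8 − (-1.2)(1.4) = -0.12

-0.1200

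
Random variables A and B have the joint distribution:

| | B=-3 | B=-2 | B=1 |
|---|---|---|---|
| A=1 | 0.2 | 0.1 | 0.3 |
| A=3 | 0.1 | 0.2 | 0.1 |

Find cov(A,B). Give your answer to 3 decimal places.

-0.320

E[A] = 1.8,  E[B] = -1.1
E[AB] = -2.3
cov(A,B) = E[AB] − E[A]E[B] = -2.3 − (1.8)(-1.1) = -0.32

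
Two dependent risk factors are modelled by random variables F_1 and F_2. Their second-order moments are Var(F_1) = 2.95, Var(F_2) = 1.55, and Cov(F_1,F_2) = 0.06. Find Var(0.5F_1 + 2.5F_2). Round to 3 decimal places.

Var(0.5F_1 + 2.5F_2) = (0.5)²·Var(F_1) + (2.5)²·Var(F_2) + 2·(0.5)·(2.5)·Cov(F_1,F_2)
= 0.25·2.95 + 6.25·1.55 + 2.5·0.06 = 10.575

10.575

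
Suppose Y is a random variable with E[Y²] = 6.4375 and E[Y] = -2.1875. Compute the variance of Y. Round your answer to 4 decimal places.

1.6523

Var(Y) = 6.4375 − (-2.1875)² = 1.65234375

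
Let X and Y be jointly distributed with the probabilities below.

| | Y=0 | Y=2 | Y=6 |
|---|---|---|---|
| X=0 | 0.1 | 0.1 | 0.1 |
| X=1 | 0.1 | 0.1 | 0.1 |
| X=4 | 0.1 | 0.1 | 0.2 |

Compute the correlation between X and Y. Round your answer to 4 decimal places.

E[X] = 1.9,  E[Y] = 3
E[XY] = 6.4
Cov(X,Y) = E[XY] − E[X]E[Y] = 6.4 − (1.9)(3) = 0.7
Var(X) = 3.09,  Var(Y) = 6.6
ρ = 0.7 / √(3.09·6.6) ≈ 0.1550

0.1550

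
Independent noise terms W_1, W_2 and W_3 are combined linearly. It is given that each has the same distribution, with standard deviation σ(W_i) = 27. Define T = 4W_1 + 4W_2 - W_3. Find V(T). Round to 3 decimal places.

24057.000

V(W_i) = (27)² = 729
By independence, V(T) = (4)²V(W_1) + (4)²V(W_2) + (-1)²V(W_3)
= (4)²·729 + (4)²·729 + (-1)²·729 = 24057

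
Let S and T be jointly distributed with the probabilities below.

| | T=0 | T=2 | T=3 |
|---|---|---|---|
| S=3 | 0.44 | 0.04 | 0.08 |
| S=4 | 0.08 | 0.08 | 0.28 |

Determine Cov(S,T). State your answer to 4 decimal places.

E[S] = 3.44,  E[T] = 1.32
E[ST] = 4.96
Cov(S,T) = E[ST] − E[S]E[T] = 4.96 − (3.44)(1.32) = 0.4192

0.4192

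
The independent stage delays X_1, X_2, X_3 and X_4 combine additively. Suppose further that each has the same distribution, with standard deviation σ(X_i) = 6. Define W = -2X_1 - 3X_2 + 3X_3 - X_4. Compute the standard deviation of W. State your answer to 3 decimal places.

V(X_i) = (6)² = 36
By independence, V(W) = (-2)²V(X_1) + (-3)²V(X_2) + (3)²V(X_3) + (-1)²V(X_4)
= (-2)²·36 + (-3)²·36 + (3)²·36 + (-1)²·36 = 828
σ(W) = √828 ≈ 28.775

28.775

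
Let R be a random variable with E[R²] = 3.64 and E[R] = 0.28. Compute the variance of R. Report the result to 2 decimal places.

3.56

var(R) = 3.64 − (0.28)² = 3.5616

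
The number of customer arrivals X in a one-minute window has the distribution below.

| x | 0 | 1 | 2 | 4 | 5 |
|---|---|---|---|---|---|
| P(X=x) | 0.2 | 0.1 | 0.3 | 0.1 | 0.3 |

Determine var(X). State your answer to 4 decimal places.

3.6400

E[X] = (0)(0.2) + (1)(0.1) + (2)(0.3) + (4)(0.1) + (5)(0.3) = 2.6
E[X²] = (0)²(0.2) + (1)²(0.1) + (2)²(0.3) + (4)²(0.1) + (5)²(0.3) = 10.4
var(X) = E[X²] − (E[X])² = 10.4 − (2.6)² = 3.64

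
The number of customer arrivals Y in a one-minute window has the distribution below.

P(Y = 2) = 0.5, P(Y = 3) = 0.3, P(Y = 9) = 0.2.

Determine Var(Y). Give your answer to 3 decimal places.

E[Y] = (2)(0.5) + (3)(0.3) + (9)(0.2) = 3.7
E[Y²] = (2)²(0.5) + (3)²(0.3) + (9)²(0.2) = 20.9
Var(Y) = E[Y²] − (E[Y])² = 20.9 − (3.7)² = 7.21

7.210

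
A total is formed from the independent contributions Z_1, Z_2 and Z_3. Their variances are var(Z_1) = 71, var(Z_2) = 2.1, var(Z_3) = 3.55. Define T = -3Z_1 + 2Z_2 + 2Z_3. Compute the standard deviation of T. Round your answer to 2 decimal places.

By independence, var(T) = (-3)²var(Z_1) + (2)²var(Z_2) + (2)²var(Z_3)
= (-3)²·71 + (2)²·2.1 + (2)²·3.55 = 661.6
SD(T) = √661.6 ≈ 25.72

25.72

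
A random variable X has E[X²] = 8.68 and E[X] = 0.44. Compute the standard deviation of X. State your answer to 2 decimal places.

2.91

Var(X) = 8.68 − (0.44)² = 8.4864
SD(X) = √8.4864 ≈ 2.91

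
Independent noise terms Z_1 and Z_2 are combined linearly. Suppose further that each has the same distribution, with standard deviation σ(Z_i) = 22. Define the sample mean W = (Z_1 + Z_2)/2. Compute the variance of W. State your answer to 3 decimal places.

242.000

Var(Z_i) = (22)² = 484
By independence, Var(W) = (0.5)²Var(Z_1) + (0.5)²Var(Z_2)
= (0.5)²·484 + (0.5)²·484 = 242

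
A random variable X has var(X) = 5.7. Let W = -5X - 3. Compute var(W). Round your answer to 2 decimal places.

142.50

var(-5X - 3) = (-5)²·var(X) = 25·5.7 = 142.5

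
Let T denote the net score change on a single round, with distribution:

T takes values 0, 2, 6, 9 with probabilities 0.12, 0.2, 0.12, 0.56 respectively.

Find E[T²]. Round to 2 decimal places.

50.48

E[T²] = (0)²(0.12) + (2)²(0.2) + (6)²(0.12) + (9)²(0.56) = 50.48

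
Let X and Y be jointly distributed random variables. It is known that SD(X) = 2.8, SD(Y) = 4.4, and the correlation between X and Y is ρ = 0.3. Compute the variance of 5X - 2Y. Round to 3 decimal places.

199.520

V(X) = (2.8)² = 7.84;  V(Y) = (4.4)² = 19.36
Cov(X,Y) = ρ·SD(X)·SD(Y) = 0.3·2.8·4.4 = 3.696
V(5X - 2Y) = (5)²·V(X) + (-2)²·V(Y) + 2·(5)·(-2)·Cov(X,Y)
= 25·7.84 + 4·19.36 + -20·3.696 = 199.52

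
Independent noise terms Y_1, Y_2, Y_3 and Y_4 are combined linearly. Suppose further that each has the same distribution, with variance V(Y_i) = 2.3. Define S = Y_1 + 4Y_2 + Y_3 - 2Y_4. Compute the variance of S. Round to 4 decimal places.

By independence, V(S) = (1)²V(Y_1) + (4)²V(Y_2) + (1)²V(Y_3) + (-2)²V(Y_4)
= (1)²·2.3 + (4)²·2.3 + (1)²·2.3 + (-2)²·2.3 = 50.6

50.6000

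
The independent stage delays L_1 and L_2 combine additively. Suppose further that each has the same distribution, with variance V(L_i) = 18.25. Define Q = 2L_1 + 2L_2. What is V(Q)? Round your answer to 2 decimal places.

By independence, V(Q) = (2)²V(L_1) + (2)²V(L_2)
= (2)²·18.25 + (2)²·18.25 = 146

146.00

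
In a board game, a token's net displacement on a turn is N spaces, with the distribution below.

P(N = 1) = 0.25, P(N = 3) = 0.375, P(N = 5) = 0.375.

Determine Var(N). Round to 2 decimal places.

2.44

E[N] = (1)(0.25) + (3)(0.375) + (5)(0.375) = 3.25
E[N²] = (1)²(0.25) + (3)²(0.375) + (5)²(0.375) = 13
Var(N) = E[N²] − (E[N])² = 13 − (3.25)² = 2.4375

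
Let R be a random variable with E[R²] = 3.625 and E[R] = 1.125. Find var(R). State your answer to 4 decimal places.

2.3594

var(R) = 3.625 − (1.125)² = 2.359375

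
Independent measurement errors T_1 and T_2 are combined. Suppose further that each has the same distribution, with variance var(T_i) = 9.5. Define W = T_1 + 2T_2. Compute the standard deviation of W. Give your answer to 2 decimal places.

6.89

By independence, var(W) = (1)²var(T_1) + (2)²var(T_2)
= (1)²·9.5 + (2)²·9.5 = 47.5
sd(W) = √47.5 ≈ 6.89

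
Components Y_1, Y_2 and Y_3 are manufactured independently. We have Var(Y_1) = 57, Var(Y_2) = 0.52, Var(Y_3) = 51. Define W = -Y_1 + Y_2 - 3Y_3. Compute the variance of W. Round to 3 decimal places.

By independence, Var(W) = (-1)²Var(Y_1) + (1)²Var(Y_2) + (-3)²Var(Y_3)
= (-1)²·57 + (1)²·0.52 + (-3)²·51 = 516.52

516.520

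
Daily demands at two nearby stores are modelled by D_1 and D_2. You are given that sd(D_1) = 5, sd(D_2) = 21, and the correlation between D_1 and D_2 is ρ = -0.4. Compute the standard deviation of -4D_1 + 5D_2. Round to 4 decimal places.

114.4771

V(D_1) = (5)² = 25;  V(D_2) = (21)² = 441
Cov(D_1,D_2) = ρ·sd(D_1)·sd(D_2) = -0.4·5·21 = -42
V(-4D_1 + 5D_2) = (-4)²·V(D_1) + (5)²·V(D_2) + 2·(-4)·(5)·Cov(D_1,D_2)
= 16·25 + 25·441 + -40·-42 = 13105
sd(-4D_1 + 5D_2) = √13105 ≈ 114.4771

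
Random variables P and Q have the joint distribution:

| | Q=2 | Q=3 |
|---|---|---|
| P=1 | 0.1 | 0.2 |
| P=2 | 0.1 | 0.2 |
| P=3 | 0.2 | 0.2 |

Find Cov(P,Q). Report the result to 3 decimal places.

-0.060

E[P] = 2.1,  E[Q] = 2.6
E[PQ] = 5.4
Cov(P,Q) = E[PQ] − E[P]E[Q] = 5.4 − (2.1)(2.6) = -0.06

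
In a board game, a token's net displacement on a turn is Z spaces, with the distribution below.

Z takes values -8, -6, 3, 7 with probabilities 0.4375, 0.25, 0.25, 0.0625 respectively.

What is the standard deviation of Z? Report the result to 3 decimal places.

E[Z] = (-8)(0.4375) + (-6)(0.25) + (3)(0.25) + (7)(0.0625) = -3.8125
E[Z²] = (-8)²(0.4375) + (-6)²(0.25) + (3)²(0.25) + (7)²(0.0625) = 42.3125
V(Z) = E[Z²] − (E[Z])² = 42.3125 − (-3.8125)² = 27.77734375
sd(Z) = √27.77734375 ≈ 5.270

5.270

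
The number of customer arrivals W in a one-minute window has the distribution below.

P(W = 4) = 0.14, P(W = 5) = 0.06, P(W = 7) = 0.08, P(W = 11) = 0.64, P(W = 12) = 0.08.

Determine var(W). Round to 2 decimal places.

E[W] = (4)(0.14) + (5)(0.06) + (7)(0.08) + (11)(0.64) + (12)(0.08) = 9.42
E[W²] = (4)²(0.14) + (5)²(0.06) + (7)²(0.08) + (11)²(0.64) + (12)²(0.08) = 96.62
var(W) = E[W²] − (E[W])² = 96.62 − (9.42)² = 7.8836

7.88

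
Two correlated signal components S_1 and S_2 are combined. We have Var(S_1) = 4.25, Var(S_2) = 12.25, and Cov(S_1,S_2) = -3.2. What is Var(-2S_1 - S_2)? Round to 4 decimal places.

Var(-2S_1 - S_2) = (-2)²·Var(S_1) + (-1)²·Var(S_2) + 2·(-2)·(-1)·Cov(S_1,S_2)
= 4·4.25 + 1·12.25 + 4·-3.2 = 16.45

16.4500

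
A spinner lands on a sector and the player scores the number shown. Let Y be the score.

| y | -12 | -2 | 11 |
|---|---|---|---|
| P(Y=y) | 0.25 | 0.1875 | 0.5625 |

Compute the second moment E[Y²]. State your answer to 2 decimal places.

E[Y²] = (-12)²(0.25) + (-2)²(0.1875) + (11)²(0.5625) = 104.8125

104.81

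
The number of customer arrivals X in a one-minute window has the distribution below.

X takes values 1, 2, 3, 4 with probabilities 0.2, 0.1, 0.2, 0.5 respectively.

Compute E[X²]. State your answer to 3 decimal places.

E[X²] = (1)²(0.2) + (2)²(0.1) + (3)²(0.2) + (4)²(0.5) = 10.4

10.400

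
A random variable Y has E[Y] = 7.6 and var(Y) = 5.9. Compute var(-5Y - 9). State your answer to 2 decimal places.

var(-5Y - 9) = (-5)²·var(Y) = 25·5.9 = 147.5

147.50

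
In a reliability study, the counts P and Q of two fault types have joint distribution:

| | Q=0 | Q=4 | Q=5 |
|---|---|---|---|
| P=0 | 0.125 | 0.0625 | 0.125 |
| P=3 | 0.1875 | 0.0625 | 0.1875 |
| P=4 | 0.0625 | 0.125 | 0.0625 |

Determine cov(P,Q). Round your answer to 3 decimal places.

0.164

E[P] = 2.3125,  E[Q] = 2.875
E[PQ] = 6.8125
cov(P,Q) = E[PQ] − E[P]E[Q] = 6.8125 − (2.3125)(2.875) = 0.1640625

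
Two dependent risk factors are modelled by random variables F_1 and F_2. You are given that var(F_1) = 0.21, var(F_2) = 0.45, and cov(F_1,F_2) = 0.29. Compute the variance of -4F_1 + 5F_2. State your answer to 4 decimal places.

3.0100

var(-4F_1 + 5F_2) = (-4)²·var(F_1) + (5)²·var(F_2) + 2·(-4)·(5)·cov(F_1,F_2)
= 16·0.21 + 25·0.45 + -40·0.29 = 3.01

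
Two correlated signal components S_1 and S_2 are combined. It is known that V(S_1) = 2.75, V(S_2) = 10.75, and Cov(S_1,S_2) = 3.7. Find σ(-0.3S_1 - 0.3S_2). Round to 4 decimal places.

V(-0.3S_1 - 0.3S_2) = (-0.3)²·V(S_1) + (-0.3)²·V(S_2) + 2·(-0.3)·(-0.3)·Cov(S_1,S_2)
= 0.09·2.75 + 0.09·10.75 + 0.18·3.7 = 1.881
σ(-0.3S_1 - 0.3S_2) = √1.881 ≈ 1.3715

1.3715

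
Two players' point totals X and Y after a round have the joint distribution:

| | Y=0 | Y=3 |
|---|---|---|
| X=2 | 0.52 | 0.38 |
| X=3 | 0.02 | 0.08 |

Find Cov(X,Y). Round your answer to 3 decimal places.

E[X] = 2.1,  E[Y] = 1.38
E[XY] = 3
Cov(X,Y) = E[XY] − E[X]E[Y] = 3 − (2.1)(1.38) = 0.102

0.102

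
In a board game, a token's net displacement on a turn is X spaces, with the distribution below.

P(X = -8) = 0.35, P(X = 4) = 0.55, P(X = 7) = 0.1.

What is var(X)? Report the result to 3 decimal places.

36.090

E[X] = (-8)(0.35) + (4)(0.55) + (7)(0.1) = 0.1
E[X²] = (-8)²(0.35) + (4)²(0.55) + (7)²(0.1) = 36.1
var(X) = E[X²] − (E[X])² = 36.1 − (0.1)² = 36.09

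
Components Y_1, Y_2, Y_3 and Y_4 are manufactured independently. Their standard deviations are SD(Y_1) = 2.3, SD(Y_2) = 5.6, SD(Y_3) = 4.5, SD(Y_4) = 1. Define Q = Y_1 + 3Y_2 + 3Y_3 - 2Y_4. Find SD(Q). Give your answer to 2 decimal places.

V(Y_1) = 5.29, V(Y_2) = 31.36, V(Y_3) = 20.25, V(Y_4) = 1
By independence, V(Q) = (1)²V(Y_1) + (3)²V(Y_2) + (3)²V(Y_3) + (-2)²V(Y_4)
= (1)²·5.29 + (3)²·31.36 + (3)²·20.25 + (-2)²·1 = 473.78
SD(Q) = √473.78 ≈ 21.77

21.77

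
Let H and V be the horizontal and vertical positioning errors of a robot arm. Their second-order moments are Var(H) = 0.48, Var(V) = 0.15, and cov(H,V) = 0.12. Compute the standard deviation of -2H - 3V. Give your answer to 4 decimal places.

Var(-2H - 3V) = (-2)²·Var(H) + (-3)²·Var(V) + 2·(-2)·(-3)·cov(H,V)
= 4·0.48 + 9·0.15 + 12·0.12 = 4.71
σ(-2H - 3V) = √4.71 ≈ 2.1703

2.1703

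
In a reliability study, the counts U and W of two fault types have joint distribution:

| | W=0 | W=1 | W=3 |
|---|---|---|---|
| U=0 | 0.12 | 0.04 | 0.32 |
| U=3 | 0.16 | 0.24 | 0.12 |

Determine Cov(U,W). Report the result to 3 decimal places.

E[U] = 1.56,  E[W] = 1.6
E[UW] = 1.8
Cov(U,W) = E[UW] − E[U]E[W] = 1.8 − (1.56)(1.6) = -0.696

-0.696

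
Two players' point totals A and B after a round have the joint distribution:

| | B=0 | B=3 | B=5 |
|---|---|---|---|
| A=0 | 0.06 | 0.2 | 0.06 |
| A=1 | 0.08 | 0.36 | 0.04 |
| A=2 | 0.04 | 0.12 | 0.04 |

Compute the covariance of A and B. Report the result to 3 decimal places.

E[A] = 0.88,  E[B] = 2.74
E[AB] = 2.4
Cov(A,B) = E[AB] − E[A]E[B] = 2.4 − (0.88)(2.74) = -0.0112

-0.011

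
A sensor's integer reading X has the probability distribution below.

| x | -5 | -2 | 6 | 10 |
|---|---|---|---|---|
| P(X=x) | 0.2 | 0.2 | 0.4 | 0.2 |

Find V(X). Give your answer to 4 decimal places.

E[X] = (-5)(0.2) + (-2)(0.2) + (6)(0.4) + (10)(0.2) = 3
E[X²] = (-5)²(0.2) + (-2)²(0.2) + (6)²(0.4) + (10)²(0.2) = 40.2
V(X) = E[X²] − (E[X])² = 40.2 − (3)² = 31.2

31.2000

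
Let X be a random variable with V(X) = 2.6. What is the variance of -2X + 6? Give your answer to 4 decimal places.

10.4000

V(-2X + 6) = (-2)²·V(X) = 4·2.6 = 10.4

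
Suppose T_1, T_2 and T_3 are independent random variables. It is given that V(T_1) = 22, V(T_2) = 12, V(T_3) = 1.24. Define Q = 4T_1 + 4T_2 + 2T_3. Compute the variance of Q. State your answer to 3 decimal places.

By independence, V(Q) = (4)²V(T_1) + (4)²V(T_2) + (2)²V(T_3)
= (4)²·22 + (4)²·12 + (2)²·1.24 = 548.96

548.960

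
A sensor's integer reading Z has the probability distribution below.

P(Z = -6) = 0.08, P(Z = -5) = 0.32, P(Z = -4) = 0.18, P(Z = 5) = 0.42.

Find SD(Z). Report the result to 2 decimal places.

E[Z] = (-6)(0.08) + (-5)(0.32) + (-4)(0.18) + (5)(0.42) = -0.7
E[Z²] = (-6)²(0.08) + (-5)²(0.32) + (-4)²(0.18) + (5)²(0.42) = 24.26
Var(Z) = E[Z²] − (E[Z])² = 24.26 − (-0.7)² = 23.77
SD(Z) = √23.77 ≈ 4.88

4.88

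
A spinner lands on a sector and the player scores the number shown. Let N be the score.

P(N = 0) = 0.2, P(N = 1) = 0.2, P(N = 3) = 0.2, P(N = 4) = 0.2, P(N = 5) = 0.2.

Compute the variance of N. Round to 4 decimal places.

E[N] = (0)(0.2) + (1)(0.2) + (3)(0.2) + (4)(0.2) + (5)(0.2) = 2.6
E[N²] = (0)²(0.2) + (1)²(0.2) + (3)²(0.2) + (4)²(0.2) + (5)²(0.2) = 10.2
Var(N) = E[N²] − (E[N])² = 10.2 − (2.6)² = 3.44

3.4400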